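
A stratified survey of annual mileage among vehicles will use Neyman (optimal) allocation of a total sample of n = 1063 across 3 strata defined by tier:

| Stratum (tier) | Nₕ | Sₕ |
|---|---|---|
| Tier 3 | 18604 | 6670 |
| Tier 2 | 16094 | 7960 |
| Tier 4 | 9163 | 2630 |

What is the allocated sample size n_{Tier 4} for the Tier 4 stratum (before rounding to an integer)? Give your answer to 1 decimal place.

92.7

Neyman allocation: nₕ = n·NₕSₕ / Σⱼ NⱼSⱼ.
Σ NⱼSⱼ = 18604·6670 + 16094·7960 + 9163·2630 = 2.7629561 × 10^8.
n_{Tier 4} = 1063·9163·2630 / (2.7629561 × 10^8) = 92.7.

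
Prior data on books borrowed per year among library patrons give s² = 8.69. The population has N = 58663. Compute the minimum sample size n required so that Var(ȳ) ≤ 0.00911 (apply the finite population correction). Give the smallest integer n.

939

Without fpc, n₀ = s²/D = 8.69/0.00911 = 953.8968.
With fpc, (1 − n/N)·s²/n ≤ D requires n ≥ n₀/(1 + n₀/N) = 953.8968/(1 + 953.8968/58663) = 938.6340.
Rounding up, n = 939.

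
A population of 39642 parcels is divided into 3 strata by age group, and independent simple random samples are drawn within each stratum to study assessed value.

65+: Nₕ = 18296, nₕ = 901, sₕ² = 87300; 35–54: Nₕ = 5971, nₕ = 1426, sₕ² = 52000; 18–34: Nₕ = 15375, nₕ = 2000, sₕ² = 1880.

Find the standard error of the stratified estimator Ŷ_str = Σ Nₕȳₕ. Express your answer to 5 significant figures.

178940

Var(Ŷ_str) = Σₕ Nₕ²(1 − fₕ)sₕ²/nₕ.
65+: 18296²·(1 − 901/18296)·87300/901 = 3.0836852 × 10^10.
35–54: 5971²·(1 − 1426/5971)·52000/1426 = 9.896116 × 10^8.
18–34: 15375²·(1 − 2000/15375)·1880/2000 = 1.9330219 × 10^8.
Sum = 3.2019766 × 10^10.
SE = √(3.2019766 × 10^10) = 178940.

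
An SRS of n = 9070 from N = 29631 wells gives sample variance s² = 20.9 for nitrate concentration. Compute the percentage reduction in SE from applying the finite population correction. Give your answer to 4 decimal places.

f = n/N = 9070/29631 = 0.30609834.
SE_no-fpc = √(s²/n) = 0.048003124; SE_fpc = √((1−f)s²/n) = 0.039986967.
Ratio = √(1−f) = 0.83300760. Reduction = 100·(1 − 0.83300760) = 16.6992%.

16.6992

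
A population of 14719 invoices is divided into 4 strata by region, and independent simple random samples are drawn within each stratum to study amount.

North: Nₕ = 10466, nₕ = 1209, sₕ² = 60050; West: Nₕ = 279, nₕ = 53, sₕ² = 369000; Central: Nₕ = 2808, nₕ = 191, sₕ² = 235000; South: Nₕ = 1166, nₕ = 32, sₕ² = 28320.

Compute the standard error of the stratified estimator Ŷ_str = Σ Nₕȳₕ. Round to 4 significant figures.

124300

Var(Ŷ_str) = Σₕ Nₕ²(1 − fₕ)sₕ²/nₕ.
North: 10466²·(1 − 1209/10466)·60050/1209 = 4.8121339 × 10^9.
West: 279²·(1 − 53/279)·369000/53 = 4.389986 × 10^8.
Central: 2808²·(1 − 191/2808)·235000/191 = 9.0413925 × 10^9.
South: 1166²·(1 − 32/1166)·28320/32 = 1.1701859 × 10^9.
Sum = 1.5462711 × 10^10.
SE = √(1.5462711 × 10^10) = 124300.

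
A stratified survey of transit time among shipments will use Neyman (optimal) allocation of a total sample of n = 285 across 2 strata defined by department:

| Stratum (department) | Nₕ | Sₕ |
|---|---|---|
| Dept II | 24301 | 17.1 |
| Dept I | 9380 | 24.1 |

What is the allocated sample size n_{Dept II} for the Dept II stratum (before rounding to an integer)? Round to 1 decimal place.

184.6

Neyman allocation: nₕ = n·NₕSₕ / Σⱼ NⱼSⱼ.
Σ NⱼSⱼ = 24301·17.1 + 9380·24.1 = 641605.1.
n_{Dept II} = 285·24301·17.1 / 641605.1 = 184.6.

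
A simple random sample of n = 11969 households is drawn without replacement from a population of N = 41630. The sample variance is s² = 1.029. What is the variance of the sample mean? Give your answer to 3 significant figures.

Under SRS without replacement, Var(ȳ) = (1 − f)·s²/n with f = n/N = 11969/41630 = 0.28750901.
Var(ȳ) = (1 − 0.28750901)·1.029/11969 = 0.71249099·8.5972095 × 10^-5 = 6.1254343 × 10^-5.

6.13 × 10^-5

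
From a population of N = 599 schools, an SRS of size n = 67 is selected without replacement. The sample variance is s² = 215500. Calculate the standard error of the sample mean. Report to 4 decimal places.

53.4477

Under SRS without replacement, Var(ȳ) = (1 − f)·s²/n with f = n/N = 67/599 = 0.11185309.
Var(ȳ) = (1 − 0.11185309)·215500/67 = 0.88814691·3216.4179 = 2856.6516.
SE(ȳ) = √(2856.6516) = 53.4477.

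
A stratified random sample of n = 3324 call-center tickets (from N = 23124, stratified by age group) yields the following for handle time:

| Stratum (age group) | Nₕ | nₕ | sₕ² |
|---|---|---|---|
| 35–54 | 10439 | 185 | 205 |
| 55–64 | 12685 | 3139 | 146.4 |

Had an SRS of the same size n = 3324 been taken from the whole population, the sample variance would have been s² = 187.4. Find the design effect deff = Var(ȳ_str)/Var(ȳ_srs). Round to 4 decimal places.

4.8139

Var(ȳ_str) = Σ Wₕ²(1−fₕ)sₕ²/nₕ with Wₕ = Nₕ/23124:
  35–54: (10439/23124)²·(1−185/10439)·205/185 = 0.22182394
  55–64: (12685/23124)²·(1−3139/12685)·146.4/3139 = 0.010561747
  → Var(ȳ_str) = 0.23238569.
Var(ȳ_srs) = (1 − 3324/23124)·187.4/3324 = 0.048273724.
deff = 0.23238569 / 0.048273724 = 4.8139.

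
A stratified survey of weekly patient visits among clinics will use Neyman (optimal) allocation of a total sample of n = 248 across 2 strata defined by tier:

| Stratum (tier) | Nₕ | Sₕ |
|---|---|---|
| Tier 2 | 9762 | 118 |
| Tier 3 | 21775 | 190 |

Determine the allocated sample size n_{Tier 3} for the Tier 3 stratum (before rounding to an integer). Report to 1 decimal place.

Neyman allocation: nₕ = n·NₕSₕ / Σⱼ NⱼSⱼ.
Σ NⱼSⱼ = 9762·118 + 21775·190 = 5.289166 × 10^6.
n_{Tier 3} = 248·21775·190 / (5.289166 × 10^6) = 194.0.

194.0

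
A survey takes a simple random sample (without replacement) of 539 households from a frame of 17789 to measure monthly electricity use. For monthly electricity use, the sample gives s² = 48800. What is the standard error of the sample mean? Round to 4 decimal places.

Under SRS without replacement, Var(ȳ) = (1 − f)·s²/n with f = n/N = 539/17789 = 0.03029962.
Var(ȳ) = (1 − 0.03029962)·48800/539 = 0.96970038·90.538033 = 87.794765.
SE(ȳ) = √(87.794765) = 9.3699.

9.3699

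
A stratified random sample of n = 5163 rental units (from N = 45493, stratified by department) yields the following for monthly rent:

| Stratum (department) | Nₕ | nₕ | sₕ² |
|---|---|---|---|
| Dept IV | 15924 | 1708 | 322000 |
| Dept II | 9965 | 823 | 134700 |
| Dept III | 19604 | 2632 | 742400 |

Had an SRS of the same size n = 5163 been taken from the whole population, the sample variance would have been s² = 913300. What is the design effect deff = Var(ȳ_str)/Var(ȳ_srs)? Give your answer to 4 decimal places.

0.4666

Var(ȳ_str) = Σ Wₕ²(1−fₕ)sₕ²/nₕ with Wₕ = Nₕ/45493:
  Dept IV: (15924/45493)²·(1−1708/15924)·322000/1708 = 20.620939
  Dept II: (9965/45493)²·(1−823/9965)·134700/823 = 7.2043885
  Dept III: (19604/45493)²·(1−2632/19604)·742400/2632 = 45.346173
  → Var(ȳ_str) = 73.171501.
Var(ȳ_srs) = (1 − 5163/45493)·913300/5163 = 156.81766.
deff = 73.171501 / 156.81766 = 0.4666.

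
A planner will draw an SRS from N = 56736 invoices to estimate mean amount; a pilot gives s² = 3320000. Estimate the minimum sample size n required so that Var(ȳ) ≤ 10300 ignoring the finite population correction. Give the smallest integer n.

323

Without fpc, n₀ = s²/D = 3320000/10300 = 322.3301.
Rounding up, n = 323.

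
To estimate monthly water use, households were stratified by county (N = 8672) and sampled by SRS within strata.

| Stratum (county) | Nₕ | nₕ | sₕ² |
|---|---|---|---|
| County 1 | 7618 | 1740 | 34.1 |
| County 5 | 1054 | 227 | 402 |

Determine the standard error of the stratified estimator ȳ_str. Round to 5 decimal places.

Var(ȳ_str) = Σₕ Wₕ²(1 − fₕ)sₕ²/nₕ with Wₕ = Nₕ/N, N = 8672.
County 1: Wₕ = 0.87845941; term = 0.87845941²·(1 − 0.22840641)·34.1/1740 = 0.011669094.
County 5: Wₕ = 0.12154059; term = 0.12154059²·(1 − 0.21537002)·402/227 = 0.020526163.
Sum = 0.032195257.
SE = √(0.032195257) = 0.17943.

0.17943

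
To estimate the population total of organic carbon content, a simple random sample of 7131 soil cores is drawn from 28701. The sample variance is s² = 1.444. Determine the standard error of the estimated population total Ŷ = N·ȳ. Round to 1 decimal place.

Var(Ŷ) = N²·Var(ȳ) = N²·(1 − n/N)·s²/n.
f = 7131/28701 = 0.24845824; Var(ȳ) = 0.75154176·1.444/7131 = 1.5218431 × 10^-4.
Var(Ŷ) = 28701² · (1.5218431 × 10^-4) = 125361.43.
SE(Ŷ) = √(125361.43) = 354.1.

354.1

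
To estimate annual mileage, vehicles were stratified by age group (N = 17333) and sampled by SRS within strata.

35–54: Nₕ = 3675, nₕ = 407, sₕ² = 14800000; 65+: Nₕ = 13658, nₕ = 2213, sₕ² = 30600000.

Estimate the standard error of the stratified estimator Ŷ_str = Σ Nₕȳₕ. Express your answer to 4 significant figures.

1.612 × 10^6

Var(Ŷ_str) = Σₕ Nₕ²(1 − fₕ)sₕ²/nₕ.
35–54: 3675²·(1 − 407/3675)·14800000/407 = 4.3672364 × 10^11.
65+: 13658²·(1 − 2213/13658)·30600000/2213 = 2.1614387 × 10^12.
Sum = 2.5981623 × 10^12.
SE = √(2.5981623 × 10^12) = 1.612 × 10^6.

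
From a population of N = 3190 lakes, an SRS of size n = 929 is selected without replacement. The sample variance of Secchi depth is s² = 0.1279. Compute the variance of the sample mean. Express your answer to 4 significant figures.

9.758 × 10^-5

Under SRS without replacement, Var(ȳ) = (1 − f)·s²/n with f = n/N = 929/3190 = 0.29122257.
Var(ȳ) = (1 − 0.29122257)·0.1279/929 = 0.70877743·1.3767492 × 10^-4 = 9.7580875 × 10^-5.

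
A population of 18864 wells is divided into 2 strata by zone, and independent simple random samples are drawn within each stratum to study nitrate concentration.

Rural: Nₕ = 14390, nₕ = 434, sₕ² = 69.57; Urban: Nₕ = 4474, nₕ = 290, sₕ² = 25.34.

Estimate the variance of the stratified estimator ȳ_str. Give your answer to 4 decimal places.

Var(ȳ_str) = Σₕ Wₕ²(1 − fₕ)sₕ²/nₕ with Wₕ = Nₕ/N, N = 18864.
Rural: Wₕ = 0.76282867; term = 0.76282867²·(1 − 0.03015983)·69.57/434 = 0.090466222.
Urban: Wₕ = 0.23717133; term = 0.23717133²·(1 − 0.06481895)·25.34/290 = 0.0045965151.
Sum = 0.095062737.

0.0951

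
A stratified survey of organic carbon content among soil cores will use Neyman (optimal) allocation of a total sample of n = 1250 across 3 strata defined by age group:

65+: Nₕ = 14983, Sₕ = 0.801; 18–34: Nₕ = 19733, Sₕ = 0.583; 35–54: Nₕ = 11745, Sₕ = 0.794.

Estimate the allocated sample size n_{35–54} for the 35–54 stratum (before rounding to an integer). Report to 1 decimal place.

Neyman allocation: nₕ = n·NₕSₕ / Σⱼ NⱼSⱼ.
Σ NⱼSⱼ = 14983·0.801 + 19733·0.583 + 11745·0.794 = 32831.252.
n_{35–54} = 1250·11745·0.794 / 32831.252 = 355.1.

355.1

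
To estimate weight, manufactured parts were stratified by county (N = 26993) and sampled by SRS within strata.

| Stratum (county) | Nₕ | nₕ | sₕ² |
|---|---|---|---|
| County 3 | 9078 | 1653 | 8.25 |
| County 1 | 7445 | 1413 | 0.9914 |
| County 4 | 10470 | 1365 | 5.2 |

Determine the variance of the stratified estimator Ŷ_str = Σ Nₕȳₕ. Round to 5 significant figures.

Var(Ŷ_str) = Σₕ Nₕ²(1 − fₕ)sₕ²/nₕ.
County 3: 9078²·(1 − 1653/9078)·8.25/1653 = 336409.1.
County 1: 7445²·(1 − 1413/7445)·0.9914/1413 = 31508.867.
County 4: 10470²·(1 − 1365/10470)·5.2/1365 = 363159.43.
Sum = 731077.4.

731080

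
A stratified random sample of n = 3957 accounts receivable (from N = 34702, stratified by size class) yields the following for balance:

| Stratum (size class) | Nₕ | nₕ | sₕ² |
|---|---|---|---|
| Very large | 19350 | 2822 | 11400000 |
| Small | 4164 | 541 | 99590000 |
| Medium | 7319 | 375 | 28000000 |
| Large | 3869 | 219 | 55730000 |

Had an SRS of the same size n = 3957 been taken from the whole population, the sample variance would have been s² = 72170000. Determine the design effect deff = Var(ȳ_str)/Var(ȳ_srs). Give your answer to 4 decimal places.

0.5888

Var(ȳ_str) = Σ Wₕ²(1−fₕ)sₕ²/nₕ with Wₕ = Nₕ/34702:
  Very large: (19350/34702)²·(1−2822/19350)·11400000/2822 = 1072.8527
  Small: (4164/34702)²·(1−541/4164)·99590000/541 = 2306.1551
  Medium: (7319/34702)²·(1−375/7319)·28000000/375 = 3151.2235
  Large: (3869/34702)²·(1−219/3869)·55730000/219 = 2984.1972
  → Var(ȳ_str) = 9514.4285.
Var(ȳ_srs) = (1 − 3957/34702)·72170000/3957 = 16158.857.
deff = 9514.4285 / 16158.857 = 0.5888.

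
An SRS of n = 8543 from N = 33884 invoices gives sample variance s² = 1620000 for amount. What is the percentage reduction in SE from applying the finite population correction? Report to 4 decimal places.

13.5202

f = n/N = 8543/33884 = 0.25212490.
SE_no-fpc = √(s²/n) = 13.770582; SE_fpc = √((1−f)s²/n) = 11.908768.
Ratio = √(1−f) = 0.86479772. Reduction = 100·(1 − 0.86479772) = 13.5202%.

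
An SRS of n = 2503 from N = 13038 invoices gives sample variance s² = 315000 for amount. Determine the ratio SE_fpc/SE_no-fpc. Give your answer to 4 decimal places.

0.8989

f = n/N = 2503/13038 = 0.19197730.
SE_no-fpc = √(s²/n) = 11.218243; SE_fpc = √((1−f)s²/n) = 10.084088.
Ratio = √(1−f) = 0.89890083.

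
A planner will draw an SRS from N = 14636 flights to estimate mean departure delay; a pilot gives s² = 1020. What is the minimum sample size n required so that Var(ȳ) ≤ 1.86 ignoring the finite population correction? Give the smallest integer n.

Without fpc, n₀ = s²/D = 1020/1.86 = 548.3871.
Rounding up, n = 549.

549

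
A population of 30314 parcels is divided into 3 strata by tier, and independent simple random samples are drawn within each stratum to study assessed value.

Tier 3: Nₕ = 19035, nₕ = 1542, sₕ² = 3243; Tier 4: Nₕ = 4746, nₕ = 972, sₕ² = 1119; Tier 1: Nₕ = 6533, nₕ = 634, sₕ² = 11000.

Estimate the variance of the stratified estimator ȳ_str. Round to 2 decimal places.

1.51

Var(ȳ_str) = Σₕ Wₕ²(1 − fₕ)sₕ²/nₕ with Wₕ = Nₕ/N, N = 30314.
Tier 3: Wₕ = 0.62792769; term = 0.62792769²·(1 − 0.08100867)·3243/1542 = 0.76206718.
Tier 4: Wₕ = 0.15656132; term = 0.15656132²·(1 − 0.20480405)·1119/972 = 0.022439179.
Tier 1: Wₕ = 0.21551099; term = 0.21551099²·(1 − 0.09704577)·11000/634 = 0.72762563.
Sum = 1.512132.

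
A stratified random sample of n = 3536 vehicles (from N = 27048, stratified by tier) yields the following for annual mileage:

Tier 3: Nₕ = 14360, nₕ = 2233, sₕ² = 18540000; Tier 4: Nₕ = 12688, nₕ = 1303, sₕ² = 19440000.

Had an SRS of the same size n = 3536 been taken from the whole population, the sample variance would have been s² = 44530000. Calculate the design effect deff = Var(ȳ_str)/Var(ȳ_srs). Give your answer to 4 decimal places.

Var(ȳ_str) = Σ Wₕ²(1−fₕ)sₕ²/nₕ with Wₕ = Nₕ/27048:
  Tier 3: (14360/27048)²·(1−2233/14360)·18540000/2233 = 1976.3257
  Tier 4: (12688/27048)²·(1−1303/12688)·19440000/1303 = 2945.8304
  → Var(ȳ_str) = 4922.1561.
Var(ȳ_srs) = (1 − 3536/27048)·44530000/3536 = 10946.993.
deff = 4922.1561 / 10946.993 = 0.4496.

0.4496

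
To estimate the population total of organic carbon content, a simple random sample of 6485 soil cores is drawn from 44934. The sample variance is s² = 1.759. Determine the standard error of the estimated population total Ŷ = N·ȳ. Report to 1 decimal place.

Var(Ŷ) = N²·Var(ȳ) = N²·(1 − n/N)·s²/n.
f = 6485/44934 = 0.14432278; Var(ȳ) = 0.85567722·1.759/6485 = 2.3209502 × 10^-4.
Var(Ŷ) = 44934² · (2.3209502 × 10^-4) = 468614.78.
SE(Ŷ) = √(468614.78) = 684.6.

684.6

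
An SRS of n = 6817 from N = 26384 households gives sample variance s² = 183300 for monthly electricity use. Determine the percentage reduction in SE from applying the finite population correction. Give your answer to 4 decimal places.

13.8824

f = n/N = 6817/26384 = 0.25837629.
SE_no-fpc = √(s²/n) = 5.1854277; SE_fpc = √((1−f)s²/n) = 4.4655647.
Ratio = √(1−f) = 0.86117577. Reduction = 100·(1 − 0.86117577) = 13.8824%.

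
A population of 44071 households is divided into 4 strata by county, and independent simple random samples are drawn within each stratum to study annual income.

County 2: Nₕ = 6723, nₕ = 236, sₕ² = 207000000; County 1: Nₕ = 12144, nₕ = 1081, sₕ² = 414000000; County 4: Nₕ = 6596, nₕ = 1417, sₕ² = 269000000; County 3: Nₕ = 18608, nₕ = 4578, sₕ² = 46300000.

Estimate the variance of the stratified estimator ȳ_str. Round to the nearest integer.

Var(ȳ_str) = Σₕ Wₕ²(1 − fₕ)sₕ²/nₕ with Wₕ = Nₕ/N, N = 44071.
County 2: Wₕ = 0.15254930; term = 0.15254930²·(1 − 0.03510338)·207000000/236 = 19695.161.
County 1: Wₕ = 0.27555535; term = 0.27555535²·(1 − 0.08901515)·414000000/1081 = 26491.314.
County 4: Wₕ = 0.14966758; term = 0.14966758²·(1 − 0.21482717)·269000000/1417 = 3338.8982.
County 3: Wₕ = 0.42222777; term = 0.42222777²·(1 − 0.24602322)·46300000/4578 = 1359.4297.
Sum = 50884.803.

50885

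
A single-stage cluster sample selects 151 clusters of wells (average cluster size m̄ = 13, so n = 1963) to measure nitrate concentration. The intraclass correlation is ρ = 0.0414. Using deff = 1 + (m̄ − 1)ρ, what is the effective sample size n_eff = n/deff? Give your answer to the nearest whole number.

1311

deff = 1 + (13 − 1)·0.0414 = 1 + 0.4968 = 1.4968.
n_eff = 1963 / 1.4968 = 1311.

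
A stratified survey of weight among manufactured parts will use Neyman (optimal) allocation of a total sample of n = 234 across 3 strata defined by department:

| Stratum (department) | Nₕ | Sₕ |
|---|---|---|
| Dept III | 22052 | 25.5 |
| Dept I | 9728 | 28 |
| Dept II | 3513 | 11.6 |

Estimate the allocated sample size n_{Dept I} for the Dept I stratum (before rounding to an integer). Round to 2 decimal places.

Neyman allocation: nₕ = n·NₕSₕ / Σⱼ NⱼSⱼ.
Σ NⱼSⱼ = 22052·25.5 + 9728·28 + 3513·11.6 = 875460.8.
n_{Dept I} = 234·9728·28 / 875460.8 = 72.80.

72.80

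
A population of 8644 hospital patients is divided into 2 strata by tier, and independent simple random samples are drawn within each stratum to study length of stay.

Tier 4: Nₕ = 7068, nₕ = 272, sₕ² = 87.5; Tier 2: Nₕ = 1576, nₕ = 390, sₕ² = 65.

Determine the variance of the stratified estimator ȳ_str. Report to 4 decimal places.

0.2110

Var(ȳ_str) = Σₕ Wₕ²(1 − fₕ)sₕ²/nₕ with Wₕ = Nₕ/N, N = 8644.
Tier 4: Wₕ = 0.81767700; term = 0.81767700²·(1 − 0.03848331)·87.5/272 = 0.20680429.
Tier 2: Wₕ = 0.18232300; term = 0.18232300²·(1 − 0.24746193)·65/390 = 0.0041692711.
Sum = 0.21097356.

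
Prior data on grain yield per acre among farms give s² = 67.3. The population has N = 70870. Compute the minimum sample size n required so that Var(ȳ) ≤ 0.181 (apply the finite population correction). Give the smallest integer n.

370

Without fpc, n₀ = s²/D = 67.3/0.181 = 371.8232.
With fpc, (1 − n/N)·s²/n ≤ D requires n ≥ n₀/(1 + n₀/N) = 371.8232/(1 + 371.8232/70870) = 369.8826.
Rounding up, n = 370.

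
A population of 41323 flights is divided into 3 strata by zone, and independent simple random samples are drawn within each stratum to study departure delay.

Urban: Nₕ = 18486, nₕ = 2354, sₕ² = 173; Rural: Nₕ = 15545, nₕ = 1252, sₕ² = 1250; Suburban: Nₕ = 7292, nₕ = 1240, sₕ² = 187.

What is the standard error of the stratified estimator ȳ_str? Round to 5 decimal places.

Var(ȳ_str) = Σₕ Wₕ²(1 − fₕ)sₕ²/nₕ with Wₕ = Nₕ/N, N = 41323.
Urban: Wₕ = 0.44735377; term = 0.44735377²·(1 − 0.12733961)·173/2354 = 0.012834741.
Rural: Wₕ = 0.37618276; term = 0.37618276²·(1 − 0.08054037)·1250/1252 = 0.12990807.
Suburban: Wₕ = 0.17646347; term = 0.17646347²·(1 − 0.17004937)·187/1240 = 0.0038974613.
Sum = 0.14664027.
SE = √(0.14664027) = 0.38294.

0.38294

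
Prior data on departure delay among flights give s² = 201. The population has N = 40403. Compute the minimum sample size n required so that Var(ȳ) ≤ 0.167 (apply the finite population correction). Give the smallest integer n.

1169

Without fpc, n₀ = s²/D = 201/0.167 = 1203.5928.
With fpc, (1 − n/N)·s²/n ≤ D requires n ≥ n₀/(1 + n₀/N) = 1203.5928/(1 + 1203.5928/40403) = 1168.7753.
Rounding up, n = 1169.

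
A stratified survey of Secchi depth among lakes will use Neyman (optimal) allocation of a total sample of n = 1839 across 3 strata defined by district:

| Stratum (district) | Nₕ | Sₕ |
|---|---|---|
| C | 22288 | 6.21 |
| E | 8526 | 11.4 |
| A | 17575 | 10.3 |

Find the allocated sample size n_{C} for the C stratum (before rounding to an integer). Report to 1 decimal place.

Neyman allocation: nₕ = n·NₕSₕ / Σⱼ NⱼSⱼ.
Σ NⱼSⱼ = 22288·6.21 + 8526·11.4 + 17575·10.3 = 416627.38.
n_{C} = 1839·22288·6.21 / 416627.38 = 610.9.

610.9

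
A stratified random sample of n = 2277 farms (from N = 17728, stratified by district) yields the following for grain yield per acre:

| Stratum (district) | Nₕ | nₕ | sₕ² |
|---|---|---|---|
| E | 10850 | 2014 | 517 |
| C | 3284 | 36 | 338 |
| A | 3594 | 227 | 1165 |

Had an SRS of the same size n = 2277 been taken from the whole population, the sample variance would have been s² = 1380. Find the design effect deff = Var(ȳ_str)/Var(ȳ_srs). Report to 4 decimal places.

Var(ȳ_str) = Σ Wₕ²(1−fₕ)sₕ²/nₕ with Wₕ = Nₕ/17728:
  E: (10850/17728)²·(1−2014/10850)·517/2014 = 0.07830636
  C: (3284/17728)²·(1−36/3284)·338/36 = 0.31864997
  A: (3594/17728)²·(1−227/3594)·1165/227 = 0.19760675
  → Var(ȳ_str) = 0.59456308.
Var(ȳ_srs) = (1 − 2277/17728)·1380/2277 = 0.52821765.
deff = 0.59456308 / 0.52821765 = 1.1256.

1.1256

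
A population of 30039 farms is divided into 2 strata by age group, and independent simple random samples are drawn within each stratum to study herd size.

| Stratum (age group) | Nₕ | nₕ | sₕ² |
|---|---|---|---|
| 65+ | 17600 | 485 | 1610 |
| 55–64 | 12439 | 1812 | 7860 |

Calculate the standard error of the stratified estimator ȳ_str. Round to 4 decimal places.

Var(ȳ_str) = Σₕ Wₕ²(1 − fₕ)sₕ²/nₕ with Wₕ = Nₕ/N, N = 30039.
65+: Wₕ = 0.58590499; term = 0.58590499²·(1 − 0.02755682)·1610/485 = 1.1081608.
55–64: Wₕ = 0.41409501; term = 0.41409501²·(1 − 0.14567087)·7860/1812 = 0.63546196.
Sum = 1.7436228.
SE = √(1.7436228) = 1.3205.

1.3205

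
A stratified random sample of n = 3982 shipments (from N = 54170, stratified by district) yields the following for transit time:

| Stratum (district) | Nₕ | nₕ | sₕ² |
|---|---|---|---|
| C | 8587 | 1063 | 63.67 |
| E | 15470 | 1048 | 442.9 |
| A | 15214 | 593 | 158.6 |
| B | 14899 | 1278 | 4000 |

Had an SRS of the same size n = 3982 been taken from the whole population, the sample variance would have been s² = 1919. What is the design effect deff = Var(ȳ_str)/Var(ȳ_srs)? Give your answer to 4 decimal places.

0.6051

Var(ȳ_str) = Σ Wₕ²(1−fₕ)sₕ²/nₕ with Wₕ = Nₕ/54170:
  C: (8587/54170)²·(1−1063/8587)·63.67/1063 = 0.0013187855
  E: (15470/54170)²·(1−1048/15470)·442.9/1048 = 0.032132353
  A: (15214/54170)²·(1−593/15214)·158.6/593 = 0.020274554
  B: (14899/54170)²·(1−1278/14899)·4000/1278 = 0.21645996
  → Var(ȳ_str) = 0.27018565.
Var(ȳ_srs) = (1 − 3982/54170)·1919/3982 = 0.44649312.
deff = 0.27018565 / 0.44649312 = 0.6051.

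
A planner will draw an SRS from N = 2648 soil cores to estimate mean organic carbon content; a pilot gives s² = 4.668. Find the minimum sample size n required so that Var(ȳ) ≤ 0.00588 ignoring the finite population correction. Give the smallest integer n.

Without fpc, n₀ = s²/D = 4.668/0.00588 = 793.8776.
Rounding up, n = 794.

794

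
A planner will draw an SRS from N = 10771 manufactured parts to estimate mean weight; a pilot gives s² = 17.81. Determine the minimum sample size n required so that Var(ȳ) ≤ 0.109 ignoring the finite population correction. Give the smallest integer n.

Without fpc, n₀ = s²/D = 17.81/0.109 = 163.3945.
Rounding up, n = 164.

164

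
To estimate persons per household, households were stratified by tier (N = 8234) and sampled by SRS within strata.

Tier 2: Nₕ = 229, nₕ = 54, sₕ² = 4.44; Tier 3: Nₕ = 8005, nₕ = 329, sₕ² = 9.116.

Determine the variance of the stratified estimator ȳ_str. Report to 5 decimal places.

Var(ȳ_str) = Σₕ Wₕ²(1 − fₕ)sₕ²/nₕ with Wₕ = Nₕ/N, N = 8234.
Tier 2: Wₕ = 0.02781151; term = 0.02781151²·(1 − 0.23580786)·4.44/54 = 4.8600531 × 10^-5.
Tier 3: Wₕ = 0.97218849; term = 0.97218849²·(1 − 0.04109931)·9.116/329 = 0.025112098.
Sum = 0.025160699.

0.02516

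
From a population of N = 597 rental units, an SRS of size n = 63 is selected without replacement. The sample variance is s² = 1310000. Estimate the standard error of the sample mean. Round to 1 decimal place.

136.4

Under SRS without replacement, Var(ȳ) = (1 − f)·s²/n with f = n/N = 63/597 = 0.10552764.
Var(ȳ) = (1 − 0.10552764)·1310000/63 = 0.89447236·20793.651 = 18599.346.
SE(ȳ) = √(18599.346) = 136.4.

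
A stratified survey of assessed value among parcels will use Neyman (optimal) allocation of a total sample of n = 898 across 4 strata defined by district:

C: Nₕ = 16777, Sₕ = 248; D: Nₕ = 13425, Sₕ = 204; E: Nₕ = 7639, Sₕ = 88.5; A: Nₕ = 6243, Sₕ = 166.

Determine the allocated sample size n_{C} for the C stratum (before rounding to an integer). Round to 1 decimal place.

Neyman allocation: nₕ = n·NₕSₕ / Σⱼ NⱼSⱼ.
Σ NⱼSⱼ = 16777·248 + 13425·204 + 7639·88.5 + 6243·166 = 8.6117855 × 10^6.
n_{C} = 898·16777·248 / (8.6117855 × 10^6) = 433.9.

433.9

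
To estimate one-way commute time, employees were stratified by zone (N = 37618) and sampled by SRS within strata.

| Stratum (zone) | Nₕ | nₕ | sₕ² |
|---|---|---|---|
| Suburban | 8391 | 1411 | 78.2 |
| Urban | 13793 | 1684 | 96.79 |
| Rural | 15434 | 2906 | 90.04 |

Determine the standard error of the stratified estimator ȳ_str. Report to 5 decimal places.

Var(ȳ_str) = Σₕ Wₕ²(1 − fₕ)sₕ²/nₕ with Wₕ = Nₕ/N, N = 37618.
Suburban: Wₕ = 0.22305811; term = 0.22305811²·(1 − 0.16815636)·78.2/1411 = 0.0022938102.
Urban: Wₕ = 0.36665958; term = 0.36665958²·(1 − 0.12209092)·96.79/1684 = 0.0067836591.
Rural: Wₕ = 0.41028231; term = 0.41028231²·(1 − 0.18828560)·90.04/2906 = 0.0042335892.
Sum = 0.013311059.
SE = √(0.013311059) = 0.11537.

0.11537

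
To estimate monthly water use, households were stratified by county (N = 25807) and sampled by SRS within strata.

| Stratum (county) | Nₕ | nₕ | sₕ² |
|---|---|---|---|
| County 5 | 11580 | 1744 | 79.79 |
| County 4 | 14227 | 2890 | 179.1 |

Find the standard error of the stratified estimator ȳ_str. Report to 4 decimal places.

0.1511

Var(ȳ_str) = Σₕ Wₕ²(1 − fₕ)sₕ²/nₕ with Wₕ = Nₕ/N, N = 25807.
County 5: Wₕ = 0.44871546; term = 0.44871546²·(1 − 0.15060449)·79.79/1744 = 0.0078244536.
County 4: Wₕ = 0.55128454; term = 0.55128454²·(1 − 0.20313488)·179.1/2890 = 0.015008392.
Sum = 0.022832846.
SE = √(0.022832846) = 0.1511.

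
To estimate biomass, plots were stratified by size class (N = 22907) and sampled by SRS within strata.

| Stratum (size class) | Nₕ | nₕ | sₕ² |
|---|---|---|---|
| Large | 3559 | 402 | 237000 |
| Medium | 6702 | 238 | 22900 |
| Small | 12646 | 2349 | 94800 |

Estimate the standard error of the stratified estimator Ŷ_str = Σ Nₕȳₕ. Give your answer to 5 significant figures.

Var(Ŷ_str) = Σₕ Nₕ²(1 − fₕ)sₕ²/nₕ.
Large: 3559²·(1 − 402/3559)·237000/402 = 6.6240692 × 10^9.
Medium: 6702²·(1 − 238/6702)·22900/238 = 4.1683511 × 10^9.
Small: 12646²·(1 − 2349/12646)·94800/2349 = 5.2551995 × 10^9.
Sum = 1.604762 × 10^10.
SE = √(1.604762 × 10^10) = 126680.

126680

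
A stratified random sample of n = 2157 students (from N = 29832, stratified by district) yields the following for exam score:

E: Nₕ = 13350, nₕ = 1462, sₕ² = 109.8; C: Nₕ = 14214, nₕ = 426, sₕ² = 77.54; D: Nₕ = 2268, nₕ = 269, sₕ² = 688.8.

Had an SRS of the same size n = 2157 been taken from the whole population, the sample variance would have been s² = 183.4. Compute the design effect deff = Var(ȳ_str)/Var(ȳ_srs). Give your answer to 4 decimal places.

0.8433

Var(ȳ_str) = Σ Wₕ²(1−fₕ)sₕ²/nₕ with Wₕ = Nₕ/29832:
  E: (13350/29832)²·(1−1462/13350)·109.8/1462 = 0.013393075
  C: (14214/29832)²·(1−426/14214)·77.54/426 = 0.040083814
  D: (2268/29832)²·(1−269/2268)·688.8/269 = 0.013044636
  → Var(ȳ_str) = 0.066521525.
Var(ȳ_srs) = (1 − 2157/29832)·183.4/2157 = 0.078877738.
deff = 0.066521525 / 0.078877738 = 0.8433.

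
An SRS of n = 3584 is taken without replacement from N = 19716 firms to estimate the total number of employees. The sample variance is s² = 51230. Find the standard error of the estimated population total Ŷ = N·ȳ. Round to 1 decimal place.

67426.7

Var(Ŷ) = N²·Var(ȳ) = N²·(1 − n/N)·s²/n.
f = 3584/19716 = 0.18178129; Var(ȳ) = 0.81821871·51230/3584 = 11.695688.
Var(Ŷ) = 19716² · 11.695688 = 4.5463555 × 10^9.
SE(Ŷ) = √(4.5463555 × 10^9) = 67426.7.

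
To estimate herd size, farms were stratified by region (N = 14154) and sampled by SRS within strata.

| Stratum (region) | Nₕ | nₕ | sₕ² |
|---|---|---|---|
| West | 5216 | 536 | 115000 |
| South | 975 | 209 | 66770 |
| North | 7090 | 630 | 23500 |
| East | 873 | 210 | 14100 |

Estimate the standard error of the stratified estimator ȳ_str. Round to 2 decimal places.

Var(ȳ_str) = Σₕ Wₕ²(1 − fₕ)sₕ²/nₕ with Wₕ = Nₕ/N, N = 14154.
West: Wₕ = 0.36851773; term = 0.36851773²·(1 − 0.10276074)·115000/536 = 26.143161.
South: Wₕ = 0.06888512; term = 0.06888512²·(1 − 0.21435897)·66770/209 = 1.1909954.
North: Wₕ = 0.50091847; term = 0.50091847²·(1 − 0.08885755)·23500/630 = 8.5280097.
East: Wₕ = 0.06167868; term = 0.06167868²·(1 − 0.24054983)·14100/210 = 0.19398547.
Sum = 36.056152.
SE = √(36.056152) = 6.00.

6.00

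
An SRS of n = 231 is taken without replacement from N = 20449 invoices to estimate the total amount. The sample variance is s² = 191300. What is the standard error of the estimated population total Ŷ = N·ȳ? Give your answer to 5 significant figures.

585140

Var(Ŷ) = N²·Var(ȳ) = N²·(1 − n/N)·s²/n.
f = 231/20449 = 0.01129640; Var(ȳ) = 0.98870360·191300/231 = 818.78355.
Var(Ŷ) = 20449² · 818.78355 = 3.4238384 × 10^11.
SE(Ŷ) = √(3.4238384 × 10^11) = 585140.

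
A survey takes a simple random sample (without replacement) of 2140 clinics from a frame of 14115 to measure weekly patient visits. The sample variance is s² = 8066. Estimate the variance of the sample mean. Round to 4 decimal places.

3.1977

Under SRS without replacement, Var(ȳ) = (1 − f)·s²/n with f = n/N = 2140/14115 = 0.15161176.
Var(ȳ) = (1 − 0.15161176)·8066/2140 = 0.84838824·3.7691589 = 3.1977101.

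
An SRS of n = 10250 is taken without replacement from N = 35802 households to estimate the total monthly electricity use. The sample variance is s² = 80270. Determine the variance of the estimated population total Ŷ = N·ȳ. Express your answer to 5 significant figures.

7.1641 × 10^9

Var(Ŷ) = N²·Var(ȳ) = N²·(1 − n/N)·s²/n.
f = 10250/35802 = 0.28629685; Var(ȳ) = 0.71370315·80270/10250 = 5.589166.
Var(Ŷ) = 35802² · 5.589166 = 7.1640991 × 10^9.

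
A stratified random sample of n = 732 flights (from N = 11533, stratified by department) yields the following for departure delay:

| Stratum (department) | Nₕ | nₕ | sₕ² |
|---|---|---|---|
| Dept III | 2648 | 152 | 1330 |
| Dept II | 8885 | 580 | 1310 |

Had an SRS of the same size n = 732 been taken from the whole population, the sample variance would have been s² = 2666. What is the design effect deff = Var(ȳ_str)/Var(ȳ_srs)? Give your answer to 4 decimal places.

0.4948

Var(ȳ_str) = Σ Wₕ²(1−fₕ)sₕ²/nₕ with Wₕ = Nₕ/11533:
  Dept III: (2648/11533)²·(1−152/2648)·1330/152 = 0.43479649
  Dept II: (8885/11533)²·(1−580/8885)·1310/580 = 1.2530136
  → Var(ȳ_str) = 1.6878101.
Var(ȳ_srs) = (1 − 732/11533)·2666/732 = 3.4109138.
deff = 1.6878101 / 3.4109138 = 0.4948.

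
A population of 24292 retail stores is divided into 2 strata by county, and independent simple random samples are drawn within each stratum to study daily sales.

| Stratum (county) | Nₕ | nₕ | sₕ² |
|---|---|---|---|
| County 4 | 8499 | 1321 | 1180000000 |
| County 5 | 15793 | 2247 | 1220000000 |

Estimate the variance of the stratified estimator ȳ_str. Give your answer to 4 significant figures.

Var(ȳ_str) = Σₕ Wₕ²(1 − fₕ)sₕ²/nₕ with Wₕ = Nₕ/N, N = 24292.
County 4: Wₕ = 0.34986827; term = 0.34986827²·(1 − 0.15543005)·1180000000/1321 = 92347.242.
County 5: Wₕ = 0.65013173; term = 0.65013173²·(1 − 0.14227822)·1220000000/2247 = 196836.63.
Sum = 289183.87.

289200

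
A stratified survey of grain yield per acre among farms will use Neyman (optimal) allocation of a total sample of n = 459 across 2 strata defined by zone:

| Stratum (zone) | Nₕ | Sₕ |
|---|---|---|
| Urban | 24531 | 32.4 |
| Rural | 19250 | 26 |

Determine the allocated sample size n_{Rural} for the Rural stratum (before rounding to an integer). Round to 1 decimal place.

177.4

Neyman allocation: nₕ = n·NₕSₕ / Σⱼ NⱼSⱼ.
Σ NⱼSⱼ = 24531·32.4 + 19250·26 = 1.2953044 × 10^6.
n_{Rural} = 459·19250·26 / (1.2953044 × 10^6) = 177.4.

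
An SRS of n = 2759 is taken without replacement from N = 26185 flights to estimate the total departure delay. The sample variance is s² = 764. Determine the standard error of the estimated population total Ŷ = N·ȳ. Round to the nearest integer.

13033

Var(Ŷ) = N²·Var(ȳ) = N²·(1 − n/N)·s²/n.
f = 2759/26185 = 0.10536567; Var(ȳ) = 0.89463433·764/2759 = 0.24773491.
Var(Ŷ) = 26185² · 0.24773491 = 1.6986049 × 10^8.
SE(Ŷ) = √(1.6986049 × 10^8) = 13033.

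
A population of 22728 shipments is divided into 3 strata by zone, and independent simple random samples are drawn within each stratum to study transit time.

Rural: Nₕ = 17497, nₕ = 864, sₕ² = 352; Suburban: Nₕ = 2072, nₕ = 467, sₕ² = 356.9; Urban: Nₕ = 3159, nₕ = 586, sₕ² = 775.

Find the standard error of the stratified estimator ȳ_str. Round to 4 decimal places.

0.5052

Var(ȳ_str) = Σₕ Wₕ²(1 − fₕ)sₕ²/nₕ with Wₕ = Nₕ/N, N = 22728.
Rural: Wₕ = 0.76984337; term = 0.76984337²·(1 − 0.04937989)·352/864 = 0.22953064.
Suburban: Wₕ = 0.09116508; term = 0.09116508²·(1 − 0.22538610)·356.9/467 = 0.0049200783.
Urban: Wₕ = 0.13899155; term = 0.13899155²·(1 − 0.18550174)·775/586 = 0.020809951.
Sum = 0.25526067.
SE = √(0.25526067) = 0.5052.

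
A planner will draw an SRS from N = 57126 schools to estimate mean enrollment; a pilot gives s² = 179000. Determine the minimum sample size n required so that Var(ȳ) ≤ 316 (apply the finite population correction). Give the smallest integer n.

Without fpc, n₀ = s²/D = 179000/316 = 566.4557.
With fpc, (1 − n/N)·s²/n ≤ D requires n ≥ n₀/(1 + n₀/N) = 566.4557/(1 + 566.4557/57126) = 560.8939.
Rounding up, n = 561.

561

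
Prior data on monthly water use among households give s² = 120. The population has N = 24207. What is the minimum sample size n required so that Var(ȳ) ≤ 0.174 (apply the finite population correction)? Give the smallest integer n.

Without fpc, n₀ = s²/D = 120/0.174 = 689.6552.
With fpc, (1 − n/N)·s²/n ≤ D requires n ≥ n₀/(1 + n₀/N) = 689.6552/(1 + 689.6552/24207) = 670.5513.
Rounding up, n = 671.

671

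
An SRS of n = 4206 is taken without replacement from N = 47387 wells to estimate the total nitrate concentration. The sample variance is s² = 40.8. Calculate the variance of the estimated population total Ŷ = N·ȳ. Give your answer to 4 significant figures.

Var(Ŷ) = N²·Var(ȳ) = N²·(1 − n/N)·s²/n.
f = 4206/47387 = 0.08875852; Var(ȳ) = 0.91124148·40.8/4206 = 0.0088394323.
Var(Ŷ) = 47387² · 0.0088394323 = 1.9849191 × 10^7.

1.985 × 10^7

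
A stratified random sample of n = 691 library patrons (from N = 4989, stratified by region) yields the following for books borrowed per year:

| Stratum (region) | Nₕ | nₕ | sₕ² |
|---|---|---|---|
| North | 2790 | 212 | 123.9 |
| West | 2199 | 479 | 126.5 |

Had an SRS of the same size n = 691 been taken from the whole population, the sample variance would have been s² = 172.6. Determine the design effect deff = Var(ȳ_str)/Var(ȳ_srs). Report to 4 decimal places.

0.9713

Var(ȳ_str) = Σ Wₕ²(1−fₕ)sₕ²/nₕ with Wₕ = Nₕ/4989:
  North: (2790/4989)²·(1−212/2790)·123.9/212 = 0.16888674
  West: (2199/4989)²·(1−479/2199)·126.5/479 = 0.040131157
  → Var(ȳ_str) = 0.2090179.
Var(ȳ_srs) = (1 − 691/4989)·172.6/691 = 0.21518681.
deff = 0.2090179 / 0.21518681 = 0.9713.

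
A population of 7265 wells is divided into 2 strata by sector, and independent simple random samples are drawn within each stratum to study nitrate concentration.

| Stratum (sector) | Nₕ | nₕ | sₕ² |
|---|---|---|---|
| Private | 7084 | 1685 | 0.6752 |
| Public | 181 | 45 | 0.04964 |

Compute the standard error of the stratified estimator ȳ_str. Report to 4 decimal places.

0.0171

Var(ȳ_str) = Σₕ Wₕ²(1 − fₕ)sₕ²/nₕ with Wₕ = Nₕ/N, N = 7265.
Private: Wₕ = 0.97508603; term = 0.97508603²·(1 − 0.23785997)·0.6752/1685 = 2.9037095 × 10^-4.
Public: Wₕ = 0.02491397; term = 0.02491397²·(1 − 0.24861878)·0.04964/45 = 5.1447646 × 10^-7.
Sum = 2.9088543 × 10^-4.
SE = √(2.9088543 × 10^-4) = 0.0171.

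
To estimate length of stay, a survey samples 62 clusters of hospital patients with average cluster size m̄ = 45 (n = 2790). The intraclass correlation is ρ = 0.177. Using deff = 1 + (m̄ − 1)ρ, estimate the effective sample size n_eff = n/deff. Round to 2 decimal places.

317.48

deff = 1 + (45 − 1)·0.177 = 1 + 7.788 = 8.788.
n_eff = 2790 / 8.788 = 317.48.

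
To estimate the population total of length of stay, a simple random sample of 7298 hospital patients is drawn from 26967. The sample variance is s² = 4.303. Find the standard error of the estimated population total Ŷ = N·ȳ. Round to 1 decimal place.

Var(Ŷ) = N²·Var(ȳ) = N²·(1 − n/N)·s²/n.
f = 7298/26967 = 0.27062706; Var(ȳ) = 0.72937294·4.303/7298 = 4.300482 × 10^-4.
Var(Ŷ) = 26967² · (4.300482 × 10^-4) = 312739.26.
SE(Ŷ) = √(312739.26) = 559.2.

559.2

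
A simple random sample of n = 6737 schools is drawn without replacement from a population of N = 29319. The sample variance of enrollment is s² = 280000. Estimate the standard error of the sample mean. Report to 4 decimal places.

5.6579

Under SRS without replacement, Var(ȳ) = (1 − f)·s²/n with f = n/N = 6737/29319 = 0.22978273.
Var(ȳ) = (1 − 0.22978273)·280000/6737 = 0.77021727·41.561526 = 32.011405.
SE(ȳ) = √(32.011405) = 5.6579.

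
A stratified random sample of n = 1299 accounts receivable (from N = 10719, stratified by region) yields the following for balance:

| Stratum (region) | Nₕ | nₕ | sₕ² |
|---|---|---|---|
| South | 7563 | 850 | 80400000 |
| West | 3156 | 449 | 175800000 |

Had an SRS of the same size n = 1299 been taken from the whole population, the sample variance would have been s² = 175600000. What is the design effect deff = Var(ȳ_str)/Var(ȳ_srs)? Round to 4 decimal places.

Var(ȳ_str) = Σ Wₕ²(1−fₕ)sₕ²/nₕ with Wₕ = Nₕ/10719:
  South: (7563/10719)²·(1−850/7563)·80400000/850 = 41796.443
  West: (3156/10719)²·(1−449/3156)·175800000/449 = 29113.153
  → Var(ȳ_str) = 70909.596.
Var(ȳ_srs) = (1 − 1299/10719)·175600000/1299 = 118798.78.
deff = 70909.596 / 118798.78 = 0.5969.

0.5969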